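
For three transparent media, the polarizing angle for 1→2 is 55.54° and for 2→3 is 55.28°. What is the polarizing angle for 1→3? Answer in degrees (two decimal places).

n₂/n₁ = tan 55.54° = 1.4572 and n₃/n₂ = tan 55.28° = 1.4431.
Multiplying, n₃/n₁ = 1.4572 × 1.4431 = 2.1029, and θ_B(1→3) = arctan 2.1029 = 64.57°.

θ_B ≈ 64.57°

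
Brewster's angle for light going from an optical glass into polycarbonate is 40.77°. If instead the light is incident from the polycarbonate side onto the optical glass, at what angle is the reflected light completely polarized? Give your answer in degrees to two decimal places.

θ_B' ≈ 49.23°

The two Brewster angles are complementary: θ_B' = 90° − θ_B = 90° − 40.77° = 49.23°.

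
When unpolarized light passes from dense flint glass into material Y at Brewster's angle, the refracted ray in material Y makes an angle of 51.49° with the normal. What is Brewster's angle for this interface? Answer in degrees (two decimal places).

θ_B ≈ 38.51°

Brewster's condition makes the reflected and refracted beams perpendicular: θ_B + θ_t = 90°.
So θ_B = 90° − θ_t = 90° − 51.49° = 38.51°.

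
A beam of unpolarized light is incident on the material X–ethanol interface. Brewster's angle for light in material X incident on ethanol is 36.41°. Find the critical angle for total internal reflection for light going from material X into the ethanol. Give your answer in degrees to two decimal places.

θ_c ≈ 47.52°

From Brewster, n₂/n₁ = tan θ_B = tan 36.41° = 0.7375.
Then sin θ_c = n₂/n₁ = 0.7375, so θ_c = arcsin 0.7375 = 47.52°.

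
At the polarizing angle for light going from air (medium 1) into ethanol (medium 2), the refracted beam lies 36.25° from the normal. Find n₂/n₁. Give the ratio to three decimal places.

At Brewster incidence θ_B = 90° − θ_t = 90° − 36.25° = 53.75°.
Then n₂/n₁ = tan θ_B = tan 53.75° = 1.364.

n₂/n₁ ≈ 1.364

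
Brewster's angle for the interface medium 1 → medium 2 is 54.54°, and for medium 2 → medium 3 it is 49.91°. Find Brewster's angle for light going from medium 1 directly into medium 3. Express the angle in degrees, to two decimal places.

θ_B ≈ 59.06°

n₂/n₁ = tan 54.54° = 1.4040 and n₃/n₂ = tan 49.91° = 1.1880.
n₃/n₁ = 1.6679. Then tan θ_B(1→3) = n₃/n₁, so θ_B(1→3) = arctan(1.6679) = 59.06°.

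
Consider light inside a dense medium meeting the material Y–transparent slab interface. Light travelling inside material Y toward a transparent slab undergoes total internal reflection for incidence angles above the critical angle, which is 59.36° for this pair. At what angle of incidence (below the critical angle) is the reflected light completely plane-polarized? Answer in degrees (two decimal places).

At the critical angle sin θ_c = n₂/n₁, giving n₂/n₁ = sin 59.36° = 0.8604.
Then tan θ_B = n₂/n₁ = 0.8604, so θ_B = arctan 0.8604 = 40.71°.

θ_B ≈ 40.71°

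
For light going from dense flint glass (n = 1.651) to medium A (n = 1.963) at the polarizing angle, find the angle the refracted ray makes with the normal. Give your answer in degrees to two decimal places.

θ_t ≈ 40.07°

First find Brewster's angle: tan θ_B = 1.963/1.651 = 1.1890, giving θ_B = 49.93°.
The refracted ray is perpendicular to the reflected ray, so θ_t = 90° − θ_B = 40.07°.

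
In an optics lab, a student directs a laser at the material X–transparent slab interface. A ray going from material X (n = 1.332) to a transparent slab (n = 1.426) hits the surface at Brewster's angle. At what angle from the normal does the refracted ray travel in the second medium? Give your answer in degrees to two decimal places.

θ_t ≈ 43.05°

tan θ_B = n₂/n₁ = 1.426/1.332 = 1.0706, so θ_B = 46.95°.
The refracted ray is perpendicular to the reflected ray, so θ_t = 90° − θ_B = 43.05°.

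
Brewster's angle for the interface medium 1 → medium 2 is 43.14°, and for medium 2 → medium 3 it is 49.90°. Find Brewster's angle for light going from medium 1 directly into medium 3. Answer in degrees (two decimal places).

tan θ_B(1→2) = n₂/n₁ = tan 43.14° = 0.9371.
tan θ_B(2→3) = n₃/n₂ = tan 49.90° = 1.1875.
Multiplying, n₃/n₁ = 0.9371 × 1.1875 = 1.1128, and θ_B(1→3) = arctan 1.1128 = 48.06°.

θ_B ≈ 48.06°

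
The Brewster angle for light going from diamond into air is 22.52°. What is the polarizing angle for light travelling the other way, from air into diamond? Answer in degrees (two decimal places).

θ_B' ≈ 67.48°

The two Brewster angles are complementary: θ_B' = 90° − θ_B = 90° − 22.52° = 67.48°.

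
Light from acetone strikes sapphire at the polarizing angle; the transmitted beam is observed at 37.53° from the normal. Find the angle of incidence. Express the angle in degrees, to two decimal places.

θ_B ≈ 52.47°

At Brewster's angle the reflected and refracted rays are perpendicular, so θ_B + θ_t = 90°.
θ_B = 90° − 37.53° = 52.47°.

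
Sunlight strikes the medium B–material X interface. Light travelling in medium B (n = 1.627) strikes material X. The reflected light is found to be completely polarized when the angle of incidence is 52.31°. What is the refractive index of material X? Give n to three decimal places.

n ≈ 2.106

Full polarization of the reflected beam means tan θ_B = n₂/n₁, where n₁ is the incident medium (medium B).
n₂ = n₁ tan θ_B = 1.627 × tan 52.31° = 2.106.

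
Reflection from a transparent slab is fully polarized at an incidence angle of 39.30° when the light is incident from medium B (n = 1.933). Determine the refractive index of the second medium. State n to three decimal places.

Brewster's law: tan θ_B = n₂/n₁ (light incident in medium B, refracted into a transparent slab).
n₂ = n₁ tan θ_B = 1.933 × tan 39.30° = 1.582.

n ≈ 1.582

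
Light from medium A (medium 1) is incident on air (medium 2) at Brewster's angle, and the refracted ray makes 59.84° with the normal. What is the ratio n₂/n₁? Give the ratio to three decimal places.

θ_B + θ_t = 90°, so θ_B = 90° − 59.84° = 30.16°.
tan θ_B = n₂/n₁, so n₂/n₁ = tan 30.16° = 0.581.

n₂/n₁ ≈ 0.581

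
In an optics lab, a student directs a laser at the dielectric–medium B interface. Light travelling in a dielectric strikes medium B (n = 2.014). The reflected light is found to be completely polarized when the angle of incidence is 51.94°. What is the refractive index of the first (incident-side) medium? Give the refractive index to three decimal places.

At Brewster's angle, tan θ_B = n₂/n₁ with n₁ on the incident side (a dielectric) and n₂ on the transmitted side (medium B).
n₁ = n₂ / tan θ_B = 2.014 / tan 51.94° = 1.577.

n ≈ 1.577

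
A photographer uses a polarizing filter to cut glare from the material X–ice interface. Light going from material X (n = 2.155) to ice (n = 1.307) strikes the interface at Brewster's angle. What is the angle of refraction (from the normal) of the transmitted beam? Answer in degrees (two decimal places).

θ_t ≈ 58.76°

tan θ_B = n₂/n₁ = 1.307/2.155 = 0.6065, so θ_B = 31.24°.
Since θ_B + θ_t = 90° at Brewster incidence, θ_t = 90° − 31.24° = 58.76°.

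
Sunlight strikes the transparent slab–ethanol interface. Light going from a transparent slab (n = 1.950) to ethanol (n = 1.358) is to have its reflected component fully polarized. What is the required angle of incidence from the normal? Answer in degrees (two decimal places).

Brewster's condition: tan θ_B = n₂/n₁ = 1.358/1.950 = 0.6964. Taking the arctangent, θ_B = 34.85°.

θ_B ≈ 34.85°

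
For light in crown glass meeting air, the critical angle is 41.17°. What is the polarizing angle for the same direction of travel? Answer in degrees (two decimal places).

θ_B ≈ 33.36°

At the critical angle sin θ_c = n₂/n₁, giving n₂/n₁ = sin 41.17° = 0.6583.
Then tan θ_B = n₂/n₁ = 0.6583, so θ_B = arctan 0.6583 = 33.36°.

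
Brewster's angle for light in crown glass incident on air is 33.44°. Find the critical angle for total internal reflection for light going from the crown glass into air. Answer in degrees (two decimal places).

θ_c ≈ 41.33°

tan θ_B = n₂/n₁ = tan 33.44° = 0.6604.
Total internal reflection: sin θ_c = n₂/n₁ = 0.6604.
θ_c = arcsin(0.6604) = 41.33°.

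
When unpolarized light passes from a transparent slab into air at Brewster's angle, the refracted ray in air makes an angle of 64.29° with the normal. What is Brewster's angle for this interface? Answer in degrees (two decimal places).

Brewster's condition makes the reflected and refracted beams perpendicular: θ_B + θ_t = 90°.
So θ_B = 90° − θ_t = 90° − 64.29° = 25.71°.

θ_B ≈ 25.71°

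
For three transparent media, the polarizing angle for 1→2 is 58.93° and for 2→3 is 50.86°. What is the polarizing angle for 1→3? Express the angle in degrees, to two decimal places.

n₂/n₁ = tan 58.93° = 1.6597 and n₃/n₂ = tan 50.86° = 1.2287.
n₃/n₁ = 2.0393. Then tan θ_B(1→3) = n₃/n₁, so θ_B(1→3) = arctan(2.0393) = 63.88°.

θ_B ≈ 63.88°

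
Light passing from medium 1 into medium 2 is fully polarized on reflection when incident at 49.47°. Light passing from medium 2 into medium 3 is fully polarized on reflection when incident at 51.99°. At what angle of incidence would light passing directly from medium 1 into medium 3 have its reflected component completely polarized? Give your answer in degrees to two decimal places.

θ_B ≈ 56.25°

tan θ_B(1→2) = n₂/n₁ = tan 49.47° = 1.1696.
tan θ_B(2→3) = n₃/n₂ = tan 51.99° = 1.2795.
Multiplying, n₃/n₁ = 1.1696 × 1.2795 = 1.4965, and θ_B(1→3) = arctan 1.4965 = 56.25°.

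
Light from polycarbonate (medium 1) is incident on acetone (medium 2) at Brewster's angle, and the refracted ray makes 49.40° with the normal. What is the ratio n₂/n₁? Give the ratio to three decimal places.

n₂/n₁ ≈ 0.857

At Brewster incidence θ_B = 90° − θ_t = 90° − 49.40° = 40.60°.
tan θ_B = n₂/n₁, so n₂/n₁ = tan 40.60° = 0.857.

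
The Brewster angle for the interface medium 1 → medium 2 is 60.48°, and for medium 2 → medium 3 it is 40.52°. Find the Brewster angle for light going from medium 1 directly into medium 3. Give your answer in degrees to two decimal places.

θ_B ≈ 56.48°

Each Brewster angle gives a ratio: n₂/n₁ = tan 60.48° = 1.7661, n₃/n₂ = tan 40.52° = 0.8547.
So n₃/n₁ = (n₂/n₁)(n₃/n₂) = 1.7661 × 0.8547 = 1.5094.
θ_B(1→3) = arctan(1.5094) = 56.48°.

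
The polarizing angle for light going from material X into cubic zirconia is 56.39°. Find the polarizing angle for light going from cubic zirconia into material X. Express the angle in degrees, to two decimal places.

θ_B' ≈ 33.61°

Reversing the direction swaps n₁ and n₂, so tan θ_B' = 1/tan θ_B and θ_B' = 90° − θ_B.
Hence θ_B' = 90° − 56.39° = 33.61°.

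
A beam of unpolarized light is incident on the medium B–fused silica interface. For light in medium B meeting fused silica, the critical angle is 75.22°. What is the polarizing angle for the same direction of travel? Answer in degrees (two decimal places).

θ_B ≈ 44.04°

n₂/n₁ = sin θ_c = sin 75.22° = 0.9669.
tan θ_B equals the same ratio, so θ_B = arctan(0.9669) = 44.04°.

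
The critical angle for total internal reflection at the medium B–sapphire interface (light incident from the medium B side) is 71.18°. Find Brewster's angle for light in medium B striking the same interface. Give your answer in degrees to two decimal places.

θ_B ≈ 43.43°

At the critical angle sin θ_c = n₂/n₁, giving n₂/n₁ = sin 71.18° = 0.9465.
Then tan θ_B = n₂/n₁ = 0.9465, so θ_B = arctan 0.9465 = 43.43°.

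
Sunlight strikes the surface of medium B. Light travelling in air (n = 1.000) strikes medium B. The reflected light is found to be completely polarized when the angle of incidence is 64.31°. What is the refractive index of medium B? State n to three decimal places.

n ≈ 2.079

Full polarization of the reflected beam means tan θ_B = n₂/n₁, where n₁ is the incident medium (air).
n₂ = n₁ tan θ_B = 1.000 × tan 64.31° = 2.079.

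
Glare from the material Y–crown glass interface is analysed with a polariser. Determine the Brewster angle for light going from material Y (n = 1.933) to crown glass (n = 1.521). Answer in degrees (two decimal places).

Here n₂/n₁ = 1.521/1.933 = 0.7869, and Brewster's law gives tan θ_B = n₂/n₁.
θ_B = arctan(0.7869) = 38.20°.

θ_B ≈ 38.20°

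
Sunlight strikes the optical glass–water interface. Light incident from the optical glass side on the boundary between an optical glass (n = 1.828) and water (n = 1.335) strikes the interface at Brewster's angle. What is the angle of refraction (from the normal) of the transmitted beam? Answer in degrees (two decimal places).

tan θ_B = n₂/n₁ = 1.335/1.828 = 0.7303, so θ_B = 36.14°.
Since θ_B + θ_t = 90° at Brewster incidence, θ_t = 90° − 36.14° = 53.86°.

θ_t ≈ 53.86°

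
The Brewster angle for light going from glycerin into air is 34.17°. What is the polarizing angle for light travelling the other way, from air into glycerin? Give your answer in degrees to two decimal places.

tan θ_B' = n₁/n₂ = 1/tan θ_B, so θ_B' = 90° − θ_B.
θ_B' = 90° − 34.17° = 55.83°.

θ_B' ≈ 55.83°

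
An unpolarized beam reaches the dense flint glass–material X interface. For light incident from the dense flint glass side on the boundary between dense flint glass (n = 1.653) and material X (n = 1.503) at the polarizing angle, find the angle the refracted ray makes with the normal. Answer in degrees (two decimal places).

θ_t ≈ 47.72°

θ_B = arctan(n₂/n₁) = arctan(1.503/1.653) = 42.28°.
Since θ_B + θ_t = 90° at Brewster incidence, θ_t = 90° − 42.28° = 47.72°.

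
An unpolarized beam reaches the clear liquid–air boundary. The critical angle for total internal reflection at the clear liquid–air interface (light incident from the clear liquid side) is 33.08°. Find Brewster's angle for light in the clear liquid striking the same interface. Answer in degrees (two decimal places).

θ_B ≈ 28.63°

sin θ_c = n₂/n₁, so n₂/n₁ = sin 33.08° = 0.5458.
Brewster: tan θ_B = n₂/n₁ = 0.5458.
θ_B = arctan(0.5458) = 28.63°.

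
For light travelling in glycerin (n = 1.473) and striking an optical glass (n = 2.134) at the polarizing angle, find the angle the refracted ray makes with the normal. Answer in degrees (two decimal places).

First find Brewster's angle: tan θ_B = 2.134/1.473 = 1.4487, giving θ_B = 55.38°.
At Brewster's angle the reflected and refracted rays are perpendicular, so θ_t = 90° − θ_B = 90° − 55.38° = 34.62°.

θ_t ≈ 34.62°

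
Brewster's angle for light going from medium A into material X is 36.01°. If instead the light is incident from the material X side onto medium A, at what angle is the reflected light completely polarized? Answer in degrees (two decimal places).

θ_B' ≈ 53.99°

The two Brewster angles are complementary: θ_B' = 90° − θ_B = 90° − 36.01° = 53.99°.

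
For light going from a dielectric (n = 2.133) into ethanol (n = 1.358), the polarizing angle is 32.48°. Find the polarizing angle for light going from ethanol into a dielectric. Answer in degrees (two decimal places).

tan θ_B' = n₁/n₂ = 1/tan θ_B, so θ_B' = 90° − θ_B.
θ_B' = 90° − 32.48° = 57.52°.

θ_B' ≈ 57.52°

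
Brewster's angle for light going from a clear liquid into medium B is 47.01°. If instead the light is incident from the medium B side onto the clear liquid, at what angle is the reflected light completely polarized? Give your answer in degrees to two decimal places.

The two Brewster angles are complementary: θ_B' = 90° − θ_B = 90° − 47.01° = 42.99°.

θ_B' ≈ 42.99°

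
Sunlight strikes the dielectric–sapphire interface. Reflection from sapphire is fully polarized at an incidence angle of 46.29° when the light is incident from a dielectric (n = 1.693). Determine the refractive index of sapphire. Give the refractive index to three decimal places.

n ≈ 1.771

At Brewster's angle, tan θ_B = n₂/n₁ with n₁ on the incident side (a dielectric) and n₂ on the transmitted side (sapphire).
n₂ = n₁ tan θ_B = 1.693 × tan 46.29° = 1.771.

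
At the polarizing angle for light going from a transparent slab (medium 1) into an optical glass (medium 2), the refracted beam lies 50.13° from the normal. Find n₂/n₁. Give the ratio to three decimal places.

n₂/n₁ ≈ 0.835

θ_B + θ_t = 90°, so θ_B = 90° − 50.13° = 39.87°.
Then n₂/n₁ = tan θ_B = tan 39.87° = 0.835.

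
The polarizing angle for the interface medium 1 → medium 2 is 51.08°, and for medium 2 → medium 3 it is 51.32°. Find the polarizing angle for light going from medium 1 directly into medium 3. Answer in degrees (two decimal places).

n₂/n₁ = tan 51.08° = 1.2384 and n₃/n₂ = tan 51.32° = 1.2491.
n₃/n₁ = 1.5469. Then tan θ_B(1→3) = n₃/n₁, so θ_B(1→3) = arctan(1.5469) = 57.12°.

θ_B ≈ 57.12°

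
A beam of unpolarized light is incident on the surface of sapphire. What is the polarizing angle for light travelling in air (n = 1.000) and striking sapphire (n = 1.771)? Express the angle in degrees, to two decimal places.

The reflected p-component vanishes when tan θ_B = n₂/n₁.
Brewster's condition: tan θ_B = n₂/n₁ = 1.771/1.000 = 1.7710.
So θ_B = arctan 1.7710 = 60.55°.

θ_B ≈ 60.55°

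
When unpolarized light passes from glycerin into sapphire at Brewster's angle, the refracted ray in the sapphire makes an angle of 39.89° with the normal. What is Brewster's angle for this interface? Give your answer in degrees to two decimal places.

θ_B ≈ 50.11°

Brewster's condition makes the reflected and refracted beams perpendicular: θ_B + θ_t = 90°.
So θ_B = 90° − θ_t = 90° − 39.89° = 50.11°.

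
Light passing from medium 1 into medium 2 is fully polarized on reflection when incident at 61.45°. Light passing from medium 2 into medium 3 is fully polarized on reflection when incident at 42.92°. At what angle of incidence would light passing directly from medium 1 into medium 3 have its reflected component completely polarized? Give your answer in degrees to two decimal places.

θ_B ≈ 59.67°

n₂/n₁ = tan 61.45° = 1.8379 and n₃/n₂ = tan 42.92° = 0.9299.
So n₃/n₁ = (n₂/n₁)(n₃/n₂) = 1.8379 × 0.9299 = 1.7091.
θ_B(1→3) = arctan(1.7091) = 59.67°.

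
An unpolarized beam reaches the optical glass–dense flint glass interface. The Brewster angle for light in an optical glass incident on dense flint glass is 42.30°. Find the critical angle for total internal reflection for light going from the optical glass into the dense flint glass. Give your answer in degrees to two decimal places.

tan θ_B = n₂/n₁ = tan 42.30° = 0.9099.
Total internal reflection: sin θ_c = n₂/n₁ = 0.9099.
θ_c = arcsin(0.9099) = 65.50°.

θ_c ≈ 65.50°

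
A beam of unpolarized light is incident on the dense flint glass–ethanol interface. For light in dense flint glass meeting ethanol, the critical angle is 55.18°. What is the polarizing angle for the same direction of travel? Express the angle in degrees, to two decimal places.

n₂/n₁ = sin θ_c = sin 55.18° = 0.8209.
tan θ_B equals the same ratio, so θ_B = arctan(0.8209) = 39.38°.

θ_B ≈ 39.38°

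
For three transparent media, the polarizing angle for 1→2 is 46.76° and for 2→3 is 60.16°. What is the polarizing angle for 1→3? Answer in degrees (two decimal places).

θ_B ≈ 61.66°

Each Brewster angle gives a ratio: n₂/n₁ = tan 46.76° = 1.0634, n₃/n₂ = tan 60.16° = 1.7433.
So n₃/n₁ = (n₂/n₁)(n₃/n₂) = 1.0634 × 1.7433 = 1.8538.
θ_B(1→3) = arctan(1.8538) = 61.66°.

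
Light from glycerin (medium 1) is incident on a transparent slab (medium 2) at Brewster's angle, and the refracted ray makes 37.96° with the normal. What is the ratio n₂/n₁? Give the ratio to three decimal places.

At Brewster incidence θ_B = 90° − θ_t = 90° − 37.96° = 52.04°.
Then n₂/n₁ = tan θ_B = tan 52.04° = 1.282.

n₂/n₁ ≈ 1.282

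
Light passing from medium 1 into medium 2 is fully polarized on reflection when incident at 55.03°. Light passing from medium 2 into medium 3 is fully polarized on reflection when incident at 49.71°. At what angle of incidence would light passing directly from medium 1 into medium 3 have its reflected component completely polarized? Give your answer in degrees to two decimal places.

θ_B ≈ 59.33°

Each Brewster angle gives a ratio: n₂/n₁ = tan 55.03° = 1.4297, n₃/n₂ = tan 49.71° = 1.1796.
Multiplying, n₃/n₁ = 1.4297 × 1.1796 = 1.6865, and θ_B(1→3) = arctan 1.6865 = 59.33°.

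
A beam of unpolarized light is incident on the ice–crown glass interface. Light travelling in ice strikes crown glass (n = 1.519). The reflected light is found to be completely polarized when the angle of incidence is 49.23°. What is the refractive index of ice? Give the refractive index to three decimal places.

n ≈ 1.310

Full polarization of the reflected beam means tan θ_B = n₂/n₁, where n₁ is the incident medium (ice).
n₁ = n₂ / tan θ_B = 1.519 / tan 49.23° = 1.310.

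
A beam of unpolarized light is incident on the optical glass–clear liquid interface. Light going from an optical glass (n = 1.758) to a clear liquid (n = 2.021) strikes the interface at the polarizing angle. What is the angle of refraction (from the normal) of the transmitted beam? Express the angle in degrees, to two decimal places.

tan θ_B = n₂/n₁ = 2.021/1.758 = 1.1496, so θ_B = 48.98°.
At Brewster's angle the reflected and refracted rays are perpendicular, so θ_t = 90° − θ_B = 90° − 48.98° = 41.02°.

θ_t ≈ 41.02°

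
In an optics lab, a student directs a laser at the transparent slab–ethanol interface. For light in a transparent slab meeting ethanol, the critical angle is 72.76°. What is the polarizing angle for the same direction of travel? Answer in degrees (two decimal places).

θ_B ≈ 43.68°

At the critical angle sin θ_c = n₂/n₁, giving n₂/n₁ = sin 72.76° = 0.9551.
Then tan θ_B = n₂/n₁ = 0.9551, so θ_B = arctan 0.9551 = 43.68°.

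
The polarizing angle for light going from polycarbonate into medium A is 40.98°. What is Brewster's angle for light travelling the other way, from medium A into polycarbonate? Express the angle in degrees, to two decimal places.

θ_B' ≈ 49.02°

The two Brewster angles are complementary: θ_B' = 90° − θ_B = 90° − 40.98° = 49.02°.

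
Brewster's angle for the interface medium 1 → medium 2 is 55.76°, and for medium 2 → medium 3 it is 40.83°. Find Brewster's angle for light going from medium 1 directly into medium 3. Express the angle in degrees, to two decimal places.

θ_B ≈ 51.77°

Each Brewster angle gives a ratio: n₂/n₁ = tan 55.76° = 1.4692, n₃/n₂ = tan 40.83° = 0.8641.
Multiplying, n₃/n₁ = 1.4692 × 0.8641 = 1.2696, and θ_B(1→3) = arctan 1.2696 = 51.77°.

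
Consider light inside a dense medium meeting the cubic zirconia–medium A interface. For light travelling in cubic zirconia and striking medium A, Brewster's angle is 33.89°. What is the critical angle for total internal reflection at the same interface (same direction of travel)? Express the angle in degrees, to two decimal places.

θ_c ≈ 42.20°

From Brewster, n₂/n₁ = tan θ_B = tan 33.89° = 0.6717.
Then sin θ_c = n₂/n₁ = 0.6717, so θ_c = arcsin 0.6717 = 42.20°.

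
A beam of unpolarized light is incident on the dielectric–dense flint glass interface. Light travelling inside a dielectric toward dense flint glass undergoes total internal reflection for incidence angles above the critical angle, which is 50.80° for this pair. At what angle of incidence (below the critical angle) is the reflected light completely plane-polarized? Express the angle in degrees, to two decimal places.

θ_B ≈ 37.77°

At the critical angle sin θ_c = n₂/n₁, giving n₂/n₁ = sin 50.80° = 0.7749.
Then tan θ_B = n₂/n₁ = 0.7749, so θ_B = arctan 0.7749 = 37.77°.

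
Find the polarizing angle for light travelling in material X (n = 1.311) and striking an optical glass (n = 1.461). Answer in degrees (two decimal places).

Brewster's condition: tan θ_B = n₂/n₁ = 1.461/1.311 = 1.1144. Taking the arctangent, θ_B = 48.10°.

θ_B ≈ 48.10°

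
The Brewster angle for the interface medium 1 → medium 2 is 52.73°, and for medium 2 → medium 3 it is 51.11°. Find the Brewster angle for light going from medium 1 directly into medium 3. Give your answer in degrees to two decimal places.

tan θ_B(1→2) = n₂/n₁ = tan 52.73° = 1.3141.
tan θ_B(2→3) = n₃/n₂ = tan 51.11° = 1.2398.
So n₃/n₁ = (n₂/n₁)(n₃/n₂) = 1.3141 × 1.2398 = 1.6292.
θ_B(1→3) = arctan(1.6292) = 58.46°.

θ_B ≈ 58.46°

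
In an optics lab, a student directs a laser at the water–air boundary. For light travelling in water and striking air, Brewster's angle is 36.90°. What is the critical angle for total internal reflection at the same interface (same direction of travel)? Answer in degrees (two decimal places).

θ_c ≈ 48.66°

From Brewster, n₂/n₁ = tan θ_B = tan 36.90° = 0.7508.
Then sin θ_c = n₂/n₁ = 0.7508, so θ_c = arcsin 0.7508 = 48.66°.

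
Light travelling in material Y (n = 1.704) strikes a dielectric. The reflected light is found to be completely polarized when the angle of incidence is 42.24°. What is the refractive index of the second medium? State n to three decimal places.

n ≈ 1.547

Full polarization of the reflected beam means tan θ_B = n₂/n₁, where n₁ is the incident medium (material Y).
n₂ = n₁ tan θ_B = 1.704 × tan 42.24° = 1.547.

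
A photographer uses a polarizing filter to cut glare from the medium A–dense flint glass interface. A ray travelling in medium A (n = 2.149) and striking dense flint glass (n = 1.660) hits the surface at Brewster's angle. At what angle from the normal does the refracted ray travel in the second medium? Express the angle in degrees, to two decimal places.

θ_t ≈ 52.32°

First find Brewster's angle: tan θ_B = 1.660/2.149 = 0.7725, giving θ_B = 37.68°.
The refracted ray is perpendicular to the reflected ray, so θ_t = 90° − θ_B = 52.32°.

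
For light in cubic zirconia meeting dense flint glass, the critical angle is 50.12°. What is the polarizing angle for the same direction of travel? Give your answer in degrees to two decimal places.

n₂/n₁ = sin θ_c = sin 50.12° = 0.7674.
tan θ_B equals the same ratio, so θ_B = arctan(0.7674) = 37.50°.

θ_B ≈ 37.50°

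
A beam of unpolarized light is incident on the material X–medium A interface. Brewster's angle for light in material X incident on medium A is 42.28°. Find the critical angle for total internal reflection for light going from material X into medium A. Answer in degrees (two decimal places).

tan θ_B = n₂/n₁ = tan 42.28° = 0.9093.
Total internal reflection: sin θ_c = n₂/n₁ = 0.9093.
θ_c = arcsin(0.9093) = 65.41°.

θ_c ≈ 65.41°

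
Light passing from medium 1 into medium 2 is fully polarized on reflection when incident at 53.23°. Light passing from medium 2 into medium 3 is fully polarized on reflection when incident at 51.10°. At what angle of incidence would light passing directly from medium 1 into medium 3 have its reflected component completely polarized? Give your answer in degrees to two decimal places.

Each Brewster angle gives a ratio: n₂/n₁ = tan 53.23° = 1.3382, n₃/n₂ = tan 51.10° = 1.2393.
Multiplying, n₃/n₁ = 1.3382 × 1.2393 = 1.6584, and θ_B(1→3) = arctan 1.6584 = 58.91°.

θ_B ≈ 58.91°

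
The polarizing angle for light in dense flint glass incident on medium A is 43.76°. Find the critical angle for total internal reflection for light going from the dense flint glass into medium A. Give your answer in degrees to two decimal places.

tan θ_B = n₂/n₁ = tan 43.76° = 0.9576.
Total internal reflection: sin θ_c = n₂/n₁ = 0.9576.
θ_c = arcsin(0.9576) = 73.26°.

θ_c ≈ 73.26°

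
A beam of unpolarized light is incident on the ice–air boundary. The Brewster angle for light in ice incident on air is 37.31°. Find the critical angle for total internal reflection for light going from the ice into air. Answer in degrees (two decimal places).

n₂/n₁ = tan 37.31° = 0.7621; the critical angle satisfies sin θ_c = n₂/n₁.
θ_c = arcsin(0.7621) = 49.65°.

θ_c ≈ 49.65°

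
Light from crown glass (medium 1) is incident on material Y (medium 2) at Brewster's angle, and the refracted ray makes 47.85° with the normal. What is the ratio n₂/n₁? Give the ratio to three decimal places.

θ_B + θ_t = 90°, so θ_B = 90° − 47.85° = 42.15°.
Then n₂/n₁ = tan θ_B = tan 42.15° = 0.905.

n₂/n₁ ≈ 0.905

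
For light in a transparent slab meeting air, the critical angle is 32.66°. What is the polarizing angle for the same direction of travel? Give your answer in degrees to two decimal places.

θ_B ≈ 28.35°

n₂/n₁ = sin θ_c = sin 32.66° = 0.5397.
tan θ_B equals the same ratio, so θ_B = arctan(0.5397) = 28.35°.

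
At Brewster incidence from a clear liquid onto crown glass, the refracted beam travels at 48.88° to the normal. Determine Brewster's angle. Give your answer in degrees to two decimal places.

θ_B ≈ 41.12°

At Brewster's angle the reflected and refracted rays are perpendicular, so θ_B + θ_t = 90°.
θ_B = 90° − 48.88° = 41.12°.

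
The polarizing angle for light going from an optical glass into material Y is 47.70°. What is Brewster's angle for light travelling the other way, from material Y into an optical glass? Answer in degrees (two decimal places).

tan θ_B' = n₁/n₂ = 1/tan θ_B, so θ_B' = 90° − θ_B.
θ_B' = 90° − 47.70° = 42.30°.

θ_B' ≈ 42.30°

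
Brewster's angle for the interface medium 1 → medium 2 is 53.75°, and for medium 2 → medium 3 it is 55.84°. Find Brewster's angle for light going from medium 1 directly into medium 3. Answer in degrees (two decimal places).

Each Brewster angle gives a ratio: n₂/n₁ = tan 53.75° = 1.3638, n₃/n₂ = tan 55.84° = 1.4737.
So n₃/n₁ = (n₂/n₁)(n₃/n₂) = 1.3638 × 1.4737 = 2.0098.
θ_B(1→3) = arctan(2.0098) = 63.55°.

θ_B ≈ 63.55°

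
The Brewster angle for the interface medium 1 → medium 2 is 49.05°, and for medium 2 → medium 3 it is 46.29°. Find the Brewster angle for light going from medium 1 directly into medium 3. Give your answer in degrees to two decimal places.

θ_B ≈ 50.32°

Each Brewster angle gives a ratio: n₂/n₁ = tan 49.05° = 1.1524, n₃/n₂ = tan 46.29° = 1.0461.
So n₃/n₁ = (n₂/n₁)(n₃/n₂) = 1.1524 × 1.0461 = 1.2055.
θ_B(1→3) = arctan(1.2055) = 50.32°.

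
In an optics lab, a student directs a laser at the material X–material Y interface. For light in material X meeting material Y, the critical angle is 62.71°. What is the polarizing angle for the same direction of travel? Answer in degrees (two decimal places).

sin θ_c = n₂/n₁, so n₂/n₁ = sin 62.71° = 0.8887.
Brewster: tan θ_B = n₂/n₁ = 0.8887.
θ_B = arctan(0.8887) = 41.63°.

θ_B ≈ 41.63°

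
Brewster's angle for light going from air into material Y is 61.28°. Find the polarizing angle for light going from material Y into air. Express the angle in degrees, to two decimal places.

θ_B' ≈ 28.72°

tan θ_B' = n₁/n₂ = 1/tan θ_B, so θ_B' = 90° − θ_B.
θ_B' = 90° − 61.28° = 28.72°.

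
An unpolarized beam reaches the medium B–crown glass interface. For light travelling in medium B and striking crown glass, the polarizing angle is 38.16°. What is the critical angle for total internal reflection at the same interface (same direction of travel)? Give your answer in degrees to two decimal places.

From Brewster, n₂/n₁ = tan θ_B = tan 38.16° = 0.7858.
Then sin θ_c = n₂/n₁ = 0.7858, so θ_c = arcsin 0.7858 = 51.79°.

θ_c ≈ 51.79°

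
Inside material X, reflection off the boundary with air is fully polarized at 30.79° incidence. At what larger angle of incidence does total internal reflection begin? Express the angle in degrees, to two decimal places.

θ_c ≈ 36.58°

n₂/n₁ = tan 30.79° = 0.5959; the critical angle satisfies sin θ_c = n₂/n₁.
θ_c = arcsin(0.5959) = 36.58°.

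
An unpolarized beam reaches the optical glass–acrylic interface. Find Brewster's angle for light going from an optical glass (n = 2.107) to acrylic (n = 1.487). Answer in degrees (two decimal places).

θ_B ≈ 35.21°

At Brewster's angle the reflected and refracted rays are perpendicular, which with Snell's law gives tan θ_B = n₂/n₁.
tan θ_B = n₂/n₁ = 1.487/2.107 = 0.7057.
So θ_B = arctan 0.7057 = 35.21°.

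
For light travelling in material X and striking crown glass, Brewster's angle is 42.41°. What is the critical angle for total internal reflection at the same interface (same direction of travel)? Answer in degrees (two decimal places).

θ_c ≈ 65.99°

From Brewster, n₂/n₁ = tan θ_B = tan 42.41° = 0.9134.
Then sin θ_c = n₂/n₁ = 0.9134, so θ_c = arcsin 0.9134 = 65.99°.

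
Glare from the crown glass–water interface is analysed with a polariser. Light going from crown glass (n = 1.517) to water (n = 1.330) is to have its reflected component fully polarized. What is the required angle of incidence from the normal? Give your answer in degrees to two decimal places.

Brewster's condition: tan θ_B = n₂/n₁ = 1.330/1.517 = 0.8767.
θ_B = arctan(0.8767) = 41.24°.

θ_B ≈ 41.24°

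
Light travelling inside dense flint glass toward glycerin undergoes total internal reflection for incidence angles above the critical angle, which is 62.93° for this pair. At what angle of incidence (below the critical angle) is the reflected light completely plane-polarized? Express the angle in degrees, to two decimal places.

At the critical angle sin θ_c = n₂/n₁, giving n₂/n₁ = sin 62.93° = 0.8905.
Then tan θ_B = n₂/n₁ = 0.8905, so θ_B = arctan 0.8905 = 41.68°.

θ_B ≈ 41.68°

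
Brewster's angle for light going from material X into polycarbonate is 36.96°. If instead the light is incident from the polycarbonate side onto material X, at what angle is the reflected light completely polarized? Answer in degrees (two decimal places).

θ_B' ≈ 53.04°

tan θ_B' = n₁/n₂ = 1/tan θ_B, so θ_B' = 90° − θ_B.
θ_B' = 90° − 36.96° = 53.04°.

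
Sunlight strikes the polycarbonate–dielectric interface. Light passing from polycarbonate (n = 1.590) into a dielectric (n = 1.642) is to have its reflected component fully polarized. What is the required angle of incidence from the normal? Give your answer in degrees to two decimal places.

θ_B ≈ 45.92°

Here n₂/n₁ = 1.642/1.590 = 1.0327, and Brewster's law gives tan θ_B = n₂/n₁.
So θ_B = arctan 1.0327 = 45.92°.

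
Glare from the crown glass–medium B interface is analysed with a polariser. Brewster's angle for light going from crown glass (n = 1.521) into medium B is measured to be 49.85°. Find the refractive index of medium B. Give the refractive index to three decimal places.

At Brewster's angle, tan θ_B = n₂/n₁ with n₁ on the incident side (crown glass) and n₂ on the transmitted side (medium B).
n₂ = n₁ tan θ_B = 1.521 × tan 49.85° = 1.803.

n ≈ 1.803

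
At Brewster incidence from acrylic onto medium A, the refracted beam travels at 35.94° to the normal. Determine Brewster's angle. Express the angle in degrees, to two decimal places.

θ_B ≈ 54.06°

At Brewster's angle the reflected and refracted rays are perpendicular, so θ_B + θ_t = 90°.
So θ_B = 90° − θ_t = 90° − 35.94° = 54.06°.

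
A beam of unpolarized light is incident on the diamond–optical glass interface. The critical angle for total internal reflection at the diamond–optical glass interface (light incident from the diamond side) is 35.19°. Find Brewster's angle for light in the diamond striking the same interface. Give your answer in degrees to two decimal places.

θ_B ≈ 29.95°

sin θ_c = n₂/n₁, so n₂/n₁ = sin 35.19° = 0.5763.
Brewster: tan θ_B = n₂/n₁ = 0.5763.
θ_B = arctan(0.5763) = 29.95°.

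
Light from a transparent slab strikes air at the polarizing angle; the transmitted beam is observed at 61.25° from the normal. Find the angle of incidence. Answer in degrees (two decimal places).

θ_B ≈ 28.75°

At Brewster's angle the reflected and refracted rays are perpendicular, so θ_B + θ_t = 90°.
θ_B = 90° − 61.25° = 28.75°.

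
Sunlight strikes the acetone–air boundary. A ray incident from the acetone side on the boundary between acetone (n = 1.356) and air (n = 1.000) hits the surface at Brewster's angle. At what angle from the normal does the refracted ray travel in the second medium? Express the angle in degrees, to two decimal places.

θ_t ≈ 53.59°

First find Brewster's angle: tan θ_B = 1.000/1.356 = 0.7375, giving θ_B = 36.41°.
The refracted ray is perpendicular to the reflected ray, so θ_t = 90° − θ_B = 53.59°.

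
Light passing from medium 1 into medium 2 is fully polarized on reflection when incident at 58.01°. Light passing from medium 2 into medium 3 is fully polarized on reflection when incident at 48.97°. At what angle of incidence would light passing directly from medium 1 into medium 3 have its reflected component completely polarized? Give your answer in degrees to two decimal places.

tan θ_B(1→2) = n₂/n₁ = tan 58.01° = 1.6010.
tan θ_B(2→3) = n₃/n₂ = tan 48.97° = 1.1492.
n₃/n₁ = 1.8397. Then tan θ_B(1→3) = n₃/n₁, so θ_B(1→3) = arctan(1.8397) = 61.47°.

θ_B ≈ 61.47°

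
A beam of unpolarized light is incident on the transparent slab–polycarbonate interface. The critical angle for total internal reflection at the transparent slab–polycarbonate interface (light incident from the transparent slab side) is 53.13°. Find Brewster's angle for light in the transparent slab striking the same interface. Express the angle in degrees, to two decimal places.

θ_B ≈ 38.66°

At the critical angle sin θ_c = n₂/n₁, giving n₂/n₁ = sin 53.13° = 0.8000.
Then tan θ_B = n₂/n₁ = 0.8000, so θ_B = arctan 0.8000 = 38.66°.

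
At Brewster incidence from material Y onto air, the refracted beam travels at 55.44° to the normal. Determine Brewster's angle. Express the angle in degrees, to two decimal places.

At Brewster's angle the reflected and refracted rays are perpendicular, so θ_B + θ_t = 90°.
θ_B = 90° − 55.44° = 34.56°.

θ_B ≈ 34.56°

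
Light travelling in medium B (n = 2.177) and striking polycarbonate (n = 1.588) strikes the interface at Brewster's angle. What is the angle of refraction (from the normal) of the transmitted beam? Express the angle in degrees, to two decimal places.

tan θ_B = n₂/n₁ = 1.588/2.177 = 0.7294, so θ_B = 36.11°.
Since θ_B + θ_t = 90° at Brewster incidence, θ_t = 90° − 36.11° = 53.89°.

θ_t ≈ 53.89°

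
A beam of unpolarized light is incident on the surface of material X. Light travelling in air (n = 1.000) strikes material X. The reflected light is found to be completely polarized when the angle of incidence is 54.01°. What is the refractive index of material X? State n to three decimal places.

n ≈ 1.377

Full polarization of the reflected beam means tan θ_B = n₂/n₁, where n₁ is the incident medium (air).
n₂ = n₁ tan θ_B = 1.000 × tan 54.01° = 1.377.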